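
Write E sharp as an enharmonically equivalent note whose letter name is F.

F

Plain F sits at the same pitch as E#, so on the letter F the same pitch needs a natural: F.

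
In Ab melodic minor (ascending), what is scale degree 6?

Degree 6 takes the letter 5 steps above A, which is F.
In melodic minor (ascending), degree 6 sits 9 semitones above the tonic. Ab + 9 semitones is pitch class 5, spelled on F as F.

F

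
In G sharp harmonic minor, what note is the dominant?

D#

Degree 5 takes the letter 4 steps above G, which is D.
In harmonic minor, degree 5 sits 7 semitones above the tonic. G# + 7 semitones is pitch class 3, spelled on D as D#.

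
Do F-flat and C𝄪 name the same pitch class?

No

Fb is pitch class 4; C## is pitch class 2.
The pitch classes differ (4 vs. 2), so they are not enharmonic equivalents.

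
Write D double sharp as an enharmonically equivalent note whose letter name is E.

E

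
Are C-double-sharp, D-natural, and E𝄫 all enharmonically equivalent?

C## is pitch class 2; D is pitch class 2; Ebb is pitch class 2.
All spellings map to pitch class 2, so they are enharmonically equivalent.

Yes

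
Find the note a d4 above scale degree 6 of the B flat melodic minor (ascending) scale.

Cb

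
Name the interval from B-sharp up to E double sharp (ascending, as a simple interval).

augmented fourth

The letter names run B→E, a span of 3 letter steps, so the interval is some kind of fourth.
B# to E## is 6 semitones. A perfect fourth is 5, so 6 makes it augmented.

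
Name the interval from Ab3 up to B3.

augmented second

The letter names run A→B, a span of 1 letter step, so the interval is some kind of second.
Ab to B is 3 semitones. A major second is 2, so 3 makes it augmented.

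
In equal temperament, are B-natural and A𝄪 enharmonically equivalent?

B = pitch class 11 and A## = pitch class 11 — the same pitch class, so they are enharmonic equivalents.

Yes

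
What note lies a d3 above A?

Cb

A up a major third is C#, so the target letter is C.
From A, a diminished third is 2 semitones up: Cb.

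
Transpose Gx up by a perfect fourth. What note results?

C##

A fourth above G lands on the letter C.
A perfect fourth spans 5 semitones, so G## moves to pitch class 2. On the letter C that is C##.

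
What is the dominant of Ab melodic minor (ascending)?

The Ab melodic minor (ascending) scale runs Ab Bb Cb Db Eb F G.
Degree 5 is Eb.

Eb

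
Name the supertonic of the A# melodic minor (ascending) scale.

The A# melodic minor (ascending) scale runs A# B# C# D# E# F## G##.
Degree 2 is B#.

B#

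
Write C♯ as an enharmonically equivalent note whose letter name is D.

Db

C# is pitch class 1. The letter D alone is pitch class 2.
To reach pitch class 1 from D requires an offset of -1 semitone, i.e. flat: Db.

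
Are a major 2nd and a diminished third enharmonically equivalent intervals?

A major second spans 2 semitones; a diminished third spans 2.
They are enharmonically equivalent.

Yes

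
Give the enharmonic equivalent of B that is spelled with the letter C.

Plain C sits 1 semitone above B, so on the letter C the same pitch needs a flat: Cb.

Cb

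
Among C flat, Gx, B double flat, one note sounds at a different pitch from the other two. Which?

In 12-tone equal temperament, enharmonic equivalents share a pitch class. Cb is pitch class 11; G## is pitch class 9; Bbb is pitch class 9.
G## and Bbb share pitch class 9, while Cb is pitch class 11.

Cb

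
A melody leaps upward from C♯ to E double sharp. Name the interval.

augmented third

Counting letters C–D–E gives a third.
C#→E## = 5 semitones, 1 wider than the major third (4), so augmented.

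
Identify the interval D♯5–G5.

diminished fourth

The letter names run D→G, a span of 3 letter steps, so the interval is some kind of fourth.
D# to G is 4 semitones. A perfect fourth is 5, so 4 makes it diminished.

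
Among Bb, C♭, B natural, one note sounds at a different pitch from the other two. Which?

Bb

In 12-tone equal temperament, enharmonic equivalents share a pitch class. Bb is pitch class 10; Cb is pitch class 11; B is pitch class 11.
Cb and B share pitch class 11, while Bb is pitch class 10.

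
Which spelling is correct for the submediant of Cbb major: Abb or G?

Each scale degree takes a distinct letter name. Degree 6 of a scale on C must use the letter A.
Abb and G are enharmonically the same pitch, but only Abb uses the letter A, so it is the correct spelling here.

Abb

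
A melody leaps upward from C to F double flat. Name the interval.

Counting letters C–D–E–F gives a fourth.
C→Fbb = 3 semitones, 2 narrower than the perfect fourth (5), so doubly diminished.

doubly diminished fourth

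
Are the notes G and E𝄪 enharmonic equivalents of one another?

No

G is pitch class 7; E## is pitch class 6.
The pitch classes differ (7 vs. 6), so they are not enharmonic equivalents.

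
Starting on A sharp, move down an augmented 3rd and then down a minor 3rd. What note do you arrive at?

D

An augmented third down from A# is F (letter F, 5 semitones down).
A minor third down from F is D (letter D, 3 semitones down).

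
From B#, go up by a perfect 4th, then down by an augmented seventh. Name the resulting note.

F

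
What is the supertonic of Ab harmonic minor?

The Ab harmonic minor scale runs Ab Bb Cb Db Eb Fb G.
Degree 2 is Bb.

Bb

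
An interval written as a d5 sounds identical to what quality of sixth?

doubly diminished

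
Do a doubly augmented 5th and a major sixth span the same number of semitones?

A doubly augmented fifth spans 9 semitones; a major sixth spans 9.
They are enharmonically equivalent.

Yes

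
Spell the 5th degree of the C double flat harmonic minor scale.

Degree 5 takes the letter 4 steps above C, which is G.
In harmonic minor, degree 5 sits 7 semitones above the tonic. Cbb + 7 semitones is pitch class 5, spelled on G as Gbb.

Gbb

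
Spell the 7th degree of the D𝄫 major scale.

Degree 7 takes the letter 6 steps above D, which is C.
In major, degree 7 sits 11 semitones above the tonic. Dbb + 11 semitones is pitch class 11, spelled on C as Cb.

Cb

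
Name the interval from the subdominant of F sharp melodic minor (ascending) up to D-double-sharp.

augmented third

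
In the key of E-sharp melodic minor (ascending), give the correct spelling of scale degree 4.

The E# melodic minor (ascending) scale runs E# F## G# A# B# C## D##.
Degree 4 is A#.

A#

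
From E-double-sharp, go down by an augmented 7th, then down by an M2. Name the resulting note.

E

An augmented seventh down from E## is F# (letter F, 12 semitones down).
A major second down from F# is E (letter E, 2 semitones down).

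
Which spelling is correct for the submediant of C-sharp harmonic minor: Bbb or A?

Each scale degree takes a distinct letter name. Degree 6 of a scale on C must use the letter A.
A and Bbb are enharmonically the same pitch, but only A uses the letter A, so it is the correct spelling here.

A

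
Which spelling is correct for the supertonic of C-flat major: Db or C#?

Each scale degree takes a distinct letter name. Degree 2 of a scale on C must use the letter D.
Db and C# are enharmonically the same pitch, but only Db uses the letter D, so it is the correct spelling here.

Db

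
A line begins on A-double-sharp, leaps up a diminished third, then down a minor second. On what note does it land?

B#

A diminished third up from A## is C# (letter C, 2 semitones up).
A minor second down from C# is B# (letter B, 1 semitone down).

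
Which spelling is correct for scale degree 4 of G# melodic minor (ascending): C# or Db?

Each scale degree takes a distinct letter name. Degree 4 of a scale on G must use the letter C.
C# and Db are enharmonically the same pitch, but only C# uses the letter C, so it is the correct spelling here.

C#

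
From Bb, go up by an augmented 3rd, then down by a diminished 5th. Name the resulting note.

G##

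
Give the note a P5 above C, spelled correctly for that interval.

G

A fifth above C lands on the letter G.
A perfect fifth spans 7 semitones, so C moves to pitch class 7. On the letter G that is G.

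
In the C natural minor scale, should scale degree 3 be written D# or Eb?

Each scale degree takes a distinct letter name. Degree 3 of a scale on C must use the letter E.
Eb and D# are enharmonically the same pitch, but only Eb uses the letter E, so it is the correct spelling here.

Eb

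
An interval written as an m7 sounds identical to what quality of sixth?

A minor seventh spans 10 semitones.
A sixth spanning 10 semitones is augmented (the major sixth is 9).

augmented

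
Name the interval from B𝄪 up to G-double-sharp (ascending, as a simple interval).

minor sixth

Counting letters B–C–D–E–F–G gives a sixth.
B##→G## = 8 semitones, 1 narrower than the major sixth (9), so minor.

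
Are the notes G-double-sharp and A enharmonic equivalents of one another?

Yes

G## is pitch class 9; A is pitch class 9.
All spellings map to pitch class 9, so they are enharmonically equivalent.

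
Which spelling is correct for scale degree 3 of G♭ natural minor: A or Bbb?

Bbb

Each scale degree takes a distinct letter name. Degree 3 of a scale on G must use the letter B.
Bbb and A are enharmonically the same pitch, but only Bbb uses the letter B, so it is the correct spelling here.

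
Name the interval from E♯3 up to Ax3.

The letter names run E→A, a span of 3 letter steps, so the interval is some kind of fourth.
E# to A## is 6 semitones. A perfect fourth is 5, so 6 makes it augmented.

augmented fourth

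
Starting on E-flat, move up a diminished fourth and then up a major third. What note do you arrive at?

A diminished fourth up from Eb is Abb (letter A, 4 semitones up).
A major third up from Abb is Cb (letter C, 4 semitones up).

Cb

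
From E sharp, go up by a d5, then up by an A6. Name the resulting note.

G##

A diminished fifth up from E# is B (letter B, 6 semitones up).
An augmented sixth up from B is G## (letter G, 10 semitones up).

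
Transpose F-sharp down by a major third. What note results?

F down a major third is Db, so the target letter is D.
From F#, a major third is 4 semitones down: D.

D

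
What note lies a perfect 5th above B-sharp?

A fifth above B lands on the letter F.
A perfect fifth spans 7 semitones, so B# moves to pitch class 7. On the letter F that is F##.

F##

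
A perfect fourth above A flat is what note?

A fourth above A lands on the letter D.
A perfect fourth spans 5 semitones, so Ab moves to pitch class 1. On the letter D that is Db.

Db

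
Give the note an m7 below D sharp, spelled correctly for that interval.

E#

D down a major seventh is Eb, so the target letter is E.
From D#, a minor seventh is 10 semitones down: E#.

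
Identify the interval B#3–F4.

doubly diminished fifth

Counting letters B–C–D–E–F gives a fifth.
B#→F = 5 semitones, 2 narrower than the perfect fifth (7), so doubly diminished.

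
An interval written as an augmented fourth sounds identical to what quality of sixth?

An augmented fourth spans 6 semitones.
A sixth spanning 6 semitones is doubly diminished (the major sixth is 9).

doubly diminished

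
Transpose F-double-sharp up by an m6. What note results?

F up a major sixth is D, so the target letter is D.
From F##, a minor sixth is 8 semitones up: D#.

D#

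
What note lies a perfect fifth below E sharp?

A#

A fifth below E lands on the letter A.
A perfect fifth spans 7 semitones, so E# moves to pitch class 10. On the letter A that is A#.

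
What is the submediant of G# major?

The G# major scale runs G# A# B# C# D# E# F##.
Degree 6 is E#.

E#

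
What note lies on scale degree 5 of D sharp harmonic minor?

A#

The D# harmonic minor scale runs D# E# F# G# A# B C##.
Degree 5 is A#.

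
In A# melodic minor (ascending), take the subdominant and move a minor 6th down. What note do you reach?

F##

The subdominant of A# melodic minor (ascending) is D#.
A minor sixth (8 semitones) below D# lands on the letter F, giving F##.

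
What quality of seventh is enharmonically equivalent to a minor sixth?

doubly diminished

A minor sixth spans 8 semitones.
A seventh spanning 8 semitones is doubly diminished (the major seventh is 11).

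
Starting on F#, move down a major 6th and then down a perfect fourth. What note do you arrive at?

E

A major sixth down from F# is A (letter A, 9 semitones down).
A perfect fourth down from A is E (letter E, 5 semitones down).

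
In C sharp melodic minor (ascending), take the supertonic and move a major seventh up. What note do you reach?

The supertonic of C# melodic minor (ascending) is D#.
A major seventh (11 semitones) above D# lands on the letter C, giving C##.

C##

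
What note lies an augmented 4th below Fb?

Cbb

A fourth below F lands on the letter C.
An augmented fourth spans 6 semitones, so Fb moves to pitch class 10. On the letter C that is Cbb.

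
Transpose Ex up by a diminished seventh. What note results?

E up a major seventh is D#, so the target letter is D.
From E##, a diminished seventh is 9 semitones up: D#.

D#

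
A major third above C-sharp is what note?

E#

C up a major third is E, so the target letter is E.
From C#, a major third is 4 semitones up: E#.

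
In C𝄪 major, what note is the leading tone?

B##

Degree 7 takes the letter 6 steps above C, which is B.
In major, degree 7 sits 11 semitones above the tonic. C## + 11 semitones is pitch class 1, spelled on B as B##.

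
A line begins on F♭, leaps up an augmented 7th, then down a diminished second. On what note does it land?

D##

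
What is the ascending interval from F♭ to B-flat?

Counting letters F–G–A–B gives a fourth.
Fb→Bb = 6 semitones, 1 wider than the perfect fourth (5), so augmented.

augmented fourth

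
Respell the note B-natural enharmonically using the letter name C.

Cb

Plain C sits 1 semitone above B, so on the letter C the same pitch needs a flat: Cb.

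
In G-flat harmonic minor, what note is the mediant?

The Gb harmonic minor scale runs Gb Ab Bbb Cb Db Ebb F.
Degree 3 is Bbb.

Bbb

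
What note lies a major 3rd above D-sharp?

F##

D up a major third is F#, so the target letter is F.
From D#, a major third is 4 semitones up: F##.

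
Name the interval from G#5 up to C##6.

augmented fourth

The letter names run G→C, a span of 3 letter steps, so the interval is some kind of fourth.
G# to C## is 6 semitones. A perfect fourth is 5, so 6 makes it augmented.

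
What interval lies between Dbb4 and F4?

augmented third

Counting letters D–E–F gives a third.
Dbb→F = 5 semitones, 1 wider than the major third (4), so augmented.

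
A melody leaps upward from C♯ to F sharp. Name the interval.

The letter names run C→F, a span of 3 letter steps, so the interval is some kind of fourth.
C# to F# is 5 semitones. A perfect fourth is 5, so 5 makes it perfect.

perfect fourth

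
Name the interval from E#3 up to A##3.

Counting letters E–F–G–A gives a fourth.
E#→A## = 6 semitones, 1 wider than the perfect fourth (5), so augmented.

augmented fourth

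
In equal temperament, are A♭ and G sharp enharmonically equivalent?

Ab is pitch class 8; G# is pitch class 8.
All spellings map to pitch class 8, so they are enharmonically equivalent.

Yes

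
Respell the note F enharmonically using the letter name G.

Gbb

Plain G sits 2 semitones above F, so on the letter G the same pitch needs a double flat: Gbb.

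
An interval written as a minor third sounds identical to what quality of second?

A minor third spans 3 semitones.
A second spanning 3 semitones is augmented (the major second is 2).

augmented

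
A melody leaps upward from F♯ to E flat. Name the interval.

diminished seventh

Counting letters F–G–A–B–C–D–E gives a seventh.
F#→Eb = 9 semitones, 2 narrower than the major seventh (11), so diminished.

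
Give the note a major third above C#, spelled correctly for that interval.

E#

C up a major third is E, so the target letter is E.
From C#, a major third is 4 semitones up: E#.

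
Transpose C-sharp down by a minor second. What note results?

C down a major second is Bb, so the target letter is B.
From C#, a minor second is 1 semitone down: B#.

B#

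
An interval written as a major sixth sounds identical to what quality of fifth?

A major sixth spans 9 semitones.
A fifth spanning 9 semitones is doubly augmented (the perfect fifth is 7).

doubly augmented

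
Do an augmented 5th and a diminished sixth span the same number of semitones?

No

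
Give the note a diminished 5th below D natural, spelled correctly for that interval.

D down a perfect fifth is G, so the target letter is G.
From D, a diminished fifth is 6 semitones down: G#.

G#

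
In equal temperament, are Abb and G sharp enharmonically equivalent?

No

Abb is pitch class 7; G# is pitch class 8.
The pitch classes differ (7 vs. 8), so they are not enharmonic equivalents.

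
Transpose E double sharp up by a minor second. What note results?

A second above E lands on the letter F.
A minor second spans 1 semitone, so E## moves to pitch class 7. On the letter F that is F##.

F##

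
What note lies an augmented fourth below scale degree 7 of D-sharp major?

G#

Scale degree 7 of D# major is C##.
An augmented fourth (6 semitones) below C## lands on the letter G, giving G#.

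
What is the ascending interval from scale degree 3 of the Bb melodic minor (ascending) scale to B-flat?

major sixth

Scale degree 3 of Bb melodic minor (ascending) is Db.
Db up to Bb: letters D→B make it a sixth; 9 semitones makes it major.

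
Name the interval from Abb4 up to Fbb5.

minor sixth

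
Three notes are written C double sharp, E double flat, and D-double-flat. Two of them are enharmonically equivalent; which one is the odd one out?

Dbb

In 12-tone equal temperament, enharmonic equivalents share a pitch class. C## is pitch class 2; Ebb is pitch class 2; Dbb is pitch class 0.
C## and Ebb share pitch class 2, while Dbb is pitch class 0.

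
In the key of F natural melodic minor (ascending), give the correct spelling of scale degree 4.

Degree 4 takes the letter 3 steps above F, which is B.
In melodic minor (ascending), degree 4 sits 5 semitones above the tonic. F + 5 semitones is pitch class 10, spelled on B as Bb.

Bb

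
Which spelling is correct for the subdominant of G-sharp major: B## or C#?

Each scale degree takes a distinct letter name. Degree 4 of a scale on G must use the letter C.
C# and B## are enharmonically the same pitch, but only C# uses the letter C, so it is the correct spelling here.

C#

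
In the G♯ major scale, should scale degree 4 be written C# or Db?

C#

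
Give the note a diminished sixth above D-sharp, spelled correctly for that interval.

Bb

A sixth above D lands on the letter B.
A diminished sixth spans 7 semitones, so D# moves to pitch class 10. On the letter B that is Bb.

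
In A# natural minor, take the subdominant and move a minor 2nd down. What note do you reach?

The subdominant of A# natural minor is D#.
A minor second (1 semitone) below D# lands on the letter C, giving C##.

C##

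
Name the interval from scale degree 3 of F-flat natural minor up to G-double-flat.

minor seventh

Scale degree 3 of Fb natural minor is Abb.
Abb up to Gbb: letters A→G make it a seventh; 10 semitones makes it minor.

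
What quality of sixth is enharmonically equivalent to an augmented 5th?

minor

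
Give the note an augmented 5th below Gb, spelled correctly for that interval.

A fifth below G lands on the letter C.
An augmented fifth spans 8 semitones, so Gb moves to pitch class 10. On the letter C that is Cbb.

Cbb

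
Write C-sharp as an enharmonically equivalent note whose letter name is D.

Plain D sits 1 semitone above C#, so on the letter D the same pitch needs a flat: Db.

Db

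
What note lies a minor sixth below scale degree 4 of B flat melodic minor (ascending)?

Scale degree 4 of Bb melodic minor (ascending) is Eb.
A minor sixth (8 semitones) below Eb lands on the letter G, giving G.

G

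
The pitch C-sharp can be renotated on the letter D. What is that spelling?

Db

C# is pitch class 1. The letter D alone is pitch class 2.
To reach pitch class 1 from D requires an offset of -1 semitone, i.e. flat: Db.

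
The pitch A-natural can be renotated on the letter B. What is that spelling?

Bbb

A is pitch class 9. The letter B alone is pitch class 11.
To reach pitch class 9 from B requires an offset of -2 semitones, i.e. double flat: Bbb.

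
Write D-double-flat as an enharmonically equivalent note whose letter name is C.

C

Dbb is pitch class 0. The letter C alone is pitch class 0.
Pitch class 0 on C needs no accidental: C.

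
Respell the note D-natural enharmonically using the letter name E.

Ebb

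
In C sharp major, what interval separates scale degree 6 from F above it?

diminished sixth

Scale degree 6 of C# major is A#.
A# up to F: letters A→F make it a sixth; 7 semitones makes it diminished.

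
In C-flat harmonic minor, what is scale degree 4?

Fb

Degree 4 takes the letter 3 steps above C, which is F.
In harmonic minor, degree 4 sits 5 semitones above the tonic. Cb + 5 semitones is pitch class 4, spelled on F as Fb.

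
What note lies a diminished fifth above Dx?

D up a perfect fifth is A, so the target letter is A.
From D##, a diminished fifth is 6 semitones up: A#.

A#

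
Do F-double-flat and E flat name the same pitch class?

Yes

Fbb is pitch class 3; Eb is pitch class 3.
All spellings map to pitch class 3, so they are enharmonically equivalent.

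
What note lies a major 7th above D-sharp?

A seventh above D lands on the letter C.
A major seventh spans 11 semitones, so D# moves to pitch class 2. On the letter C that is C##.

C##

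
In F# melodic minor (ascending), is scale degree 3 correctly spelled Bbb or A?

A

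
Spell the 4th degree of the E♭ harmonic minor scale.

Degree 4 takes the letter 3 steps above E, which is A.
In harmonic minor, degree 4 sits 5 semitones above the tonic. Eb + 5 semitones is pitch class 8, spelled on A as Ab.

Ab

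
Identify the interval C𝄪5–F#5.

Counting letters C–D–E–F gives a fourth.
C##→F# = 4 semitones, 1 narrower than the perfect fourth (5), so diminished.

diminished fourth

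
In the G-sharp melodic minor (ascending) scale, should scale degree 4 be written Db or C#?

C#

Each scale degree takes a distinct letter name. Degree 4 of a scale on G must use the letter C.
C# and Db are enharmonically the same pitch, but only C# uses the letter C, so it is the correct spelling here.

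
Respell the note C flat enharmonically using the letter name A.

A##

Plain A sits 2 semitones below Cb, so on the letter A the same pitch needs a double sharp: A##.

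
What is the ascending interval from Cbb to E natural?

The letter names run C→E, a span of 2 letter steps, so the interval is some kind of third.
Cbb to E is 6 semitones. A major third is 4, so 6 makes it doubly augmented.

doubly augmented third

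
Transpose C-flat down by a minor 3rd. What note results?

Ab

C down a major third is Ab, so the target letter is A.
From Cb, a minor third is 3 semitones down: Ab.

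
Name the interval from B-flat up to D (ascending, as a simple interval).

Counting letters B–C–D gives a third.
Bb→D = 4 semitones, exactly the major third.

major third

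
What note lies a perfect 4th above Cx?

C up a perfect fourth is F, so the target letter is F.
From C##, a perfect fourth is 5 semitones up: F##.

F##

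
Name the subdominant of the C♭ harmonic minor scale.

Degree 4 takes the letter 3 steps above C, which is F.
In harmonic minor, degree 4 sits 5 semitones above the tonic. Cb + 5 semitones is pitch class 4, spelled on F as Fb.

Fb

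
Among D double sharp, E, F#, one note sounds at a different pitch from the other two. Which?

In 12-tone equal temperament, enharmonic equivalents share a pitch class. D## is pitch class 4; E is pitch class 4; F# is pitch class 6.
D## and E share pitch class 4, while F# is pitch class 6.

F#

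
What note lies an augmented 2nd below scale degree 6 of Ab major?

Ebb

Scale degree 6 of Ab major is F.
An augmented second (3 semitones) below F lands on the letter E, giving Ebb.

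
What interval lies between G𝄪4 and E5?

diminished sixth

Counting letters G–A–B–C–D–E gives a sixth.
G##→E = 7 semitones, 2 narrower than the major sixth (9), so diminished.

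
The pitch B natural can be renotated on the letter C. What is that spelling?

Cb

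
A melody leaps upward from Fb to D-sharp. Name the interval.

The letter names run F→D, a span of 5 letter steps, so the interval is some kind of sixth.
Fb to D# is 11 semitones. A major sixth is 9, so 11 makes it doubly augmented.

doubly augmented sixth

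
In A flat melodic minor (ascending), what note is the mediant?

Cb

Degree 3 takes the letter 2 steps above A, which is C.
In melodic minor (ascending), degree 3 sits 3 semitones above the tonic. Ab + 3 semitones is pitch class 11, spelled on C as Cb.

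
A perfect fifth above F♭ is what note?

Cb

A fifth above F lands on the letter C.
A perfect fifth spans 7 semitones, so Fb moves to pitch class 11. On the letter C that is Cb.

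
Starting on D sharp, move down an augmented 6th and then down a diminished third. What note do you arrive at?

D#

An augmented sixth down from D# is F (letter F, 10 semitones down).
A diminished third down from F is D# (letter D, 2 semitones down).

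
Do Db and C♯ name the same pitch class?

Yes

Db is pitch class 1; C# is pitch class 1.
All spellings map to pitch class 1, so they are enharmonically equivalent.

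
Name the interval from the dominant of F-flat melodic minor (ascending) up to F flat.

perfect fourth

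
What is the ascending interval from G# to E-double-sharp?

Counting letters G–A–B–C–D–E gives a sixth.
G#→E## = 10 semitones, 1 wider than the major sixth (9), so augmented.

augmented sixth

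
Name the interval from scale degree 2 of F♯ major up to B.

minor third

Scale degree 2 of F# major is G#.
G# up to B: letters G→B make it a third; 3 semitones makes it minor.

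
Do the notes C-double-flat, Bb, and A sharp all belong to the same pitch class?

Yes

Cbb = pitch class 10 and Bb = pitch class 10 and A# = pitch class 10 — the same pitch class, so they are enharmonic equivalents.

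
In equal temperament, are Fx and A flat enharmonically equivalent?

Two spellings are enharmonically equivalent only if they share a pitch class.
Here F## → 7, Ab → 8; 7 ≠ 8, so they are not.

No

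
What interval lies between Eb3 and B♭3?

perfect fifth

Counting letters E–F–G–A–B gives a fifth.
Eb→Bb = 7 semitones, exactly the perfect fifth.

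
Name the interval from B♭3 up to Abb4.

Counting letters B–C–D–E–F–G–A gives a seventh.
Bb→Abb = 9 semitones, 2 narrower than the major seventh (11), so diminished.

diminished seventh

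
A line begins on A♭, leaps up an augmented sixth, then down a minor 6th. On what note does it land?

A#

An augmented sixth up from Ab is F# (letter F, 10 semitones up).
A minor sixth down from F# is A# (letter A, 8 semitones down).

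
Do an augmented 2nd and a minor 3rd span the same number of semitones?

Yes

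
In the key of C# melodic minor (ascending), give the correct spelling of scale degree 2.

The C# melodic minor (ascending) scale runs C# D# E F# G# A# B#.
Degree 2 is D#.

D#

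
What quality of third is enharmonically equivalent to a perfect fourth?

augmented

A perfect fourth spans 5 semitones.
A third spanning 5 semitones is augmented (the major third is 4).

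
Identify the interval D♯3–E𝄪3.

Counting letters D–E gives a second.
D#→E## = 3 semitones, 1 wider than the major second (2), so augmented.

augmented second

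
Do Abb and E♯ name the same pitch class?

No

Abb is pitch class 7; E# is pitch class 5.
The pitch classes differ (7 vs. 5), so they are not enharmonic equivalents.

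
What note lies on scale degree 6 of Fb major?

Db

The Fb major scale runs Fb Gb Ab Bbb Cb Db Eb.
Degree 6 is Db.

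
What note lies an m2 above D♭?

Ebb

A second above D lands on the letter E.
A minor second spans 1 semitone, so Db moves to pitch class 2. On the letter E that is Ebb.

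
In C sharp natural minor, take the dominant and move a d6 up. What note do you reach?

Eb

The dominant of C# natural minor is G#.
A diminished sixth (7 semitones) above G# lands on the letter E, giving Eb.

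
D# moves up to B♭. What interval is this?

diminished sixth

The letter names run D→B, a span of 5 letter steps, so the interval is some kind of sixth.
D# to Bb is 7 semitones. A major sixth is 9, so 7 makes it diminished.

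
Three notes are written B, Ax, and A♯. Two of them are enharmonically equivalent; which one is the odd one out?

In 12-tone equal temperament, enharmonic equivalents share a pitch class. B is pitch class 11; A## is pitch class 11; A# is pitch class 10.
B and A## share pitch class 11, while A# is pitch class 10.

A#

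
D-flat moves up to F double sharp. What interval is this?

The letter names run D→F, a span of 2 letter steps, so the interval is some kind of third.
Db to F## is 6 semitones. A major third is 4, so 6 makes it doubly augmented.

doubly augmented third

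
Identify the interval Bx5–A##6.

Counting letters B–C–D–E–F–G–A gives a seventh.
B##→A## = 10 semitones, 1 narrower than the major seventh (11), so minor.

minor seventh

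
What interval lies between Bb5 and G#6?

The letter names run B→G, a span of 5 letter steps, so the interval is some kind of sixth.
Bb to G# is 10 semitones. A major sixth is 9, so 10 makes it augmented.

augmented sixth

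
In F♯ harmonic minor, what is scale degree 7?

Degree 7 takes the letter 6 steps above F, which is E.
In harmonic minor, degree 7 sits 11 semitones above the tonic. F# + 11 semitones is pitch class 5, spelled on E as E#.

E#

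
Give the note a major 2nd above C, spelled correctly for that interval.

D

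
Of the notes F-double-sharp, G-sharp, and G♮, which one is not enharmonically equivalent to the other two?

In 12-tone equal temperament, enharmonic equivalents share a pitch class. F## is pitch class 7; G# is pitch class 8; G is pitch class 7.
F## and G share pitch class 7, while G# is pitch class 8.

G#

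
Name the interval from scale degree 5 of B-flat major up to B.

augmented fourth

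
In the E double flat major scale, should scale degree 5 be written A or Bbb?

Bbb

Each scale degree takes a distinct letter name. Degree 5 of a scale on E must use the letter B.
Bbb and A are enharmonically the same pitch, but only Bbb uses the letter B, so it is the correct spelling here.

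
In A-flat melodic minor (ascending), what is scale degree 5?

The Ab melodic minor (ascending) scale runs Ab Bb Cb Db Eb F G.
Degree 5 is Eb.

Eb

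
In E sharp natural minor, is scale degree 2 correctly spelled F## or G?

F##

Each scale degree takes a distinct letter name. Degree 2 of a scale on E must use the letter F.
F## and G are enharmonically the same pitch, but only F## uses the letter F, so it is the correct spelling here.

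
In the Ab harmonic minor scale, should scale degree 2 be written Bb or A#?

Each scale degree takes a distinct letter name. Degree 2 of a scale on A must use the letter B.
Bb and A# are enharmonically the same pitch, but only Bb uses the letter B, so it is the correct spelling here.

Bb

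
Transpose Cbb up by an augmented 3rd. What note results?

Eb

C up a major third is E, so the target letter is E.
From Cbb, an augmented third is 5 semitones up: Eb.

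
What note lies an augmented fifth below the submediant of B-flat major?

The submediant of Bb major is G.
An augmented fifth (8 semitones) below G lands on the letter C, giving Cb.

Cb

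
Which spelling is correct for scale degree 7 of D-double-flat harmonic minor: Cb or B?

Cb

Each scale degree takes a distinct letter name. Degree 7 of a scale on D must use the letter C.
Cb and B are enharmonically the same pitch, but only Cb uses the letter C, so it is the correct spelling here.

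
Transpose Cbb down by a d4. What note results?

Gb

A fourth below C lands on the letter G.
A diminished fourth spans 4 semitones, so Cbb moves to pitch class 6. On the letter G that is Gb.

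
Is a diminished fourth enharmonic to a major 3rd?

A diminished fourth spans 4 semitones; a major third spans 4.
They are enharmonically equivalent.

Yes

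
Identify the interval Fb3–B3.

doubly augmented fourth

Counting letters F–G–A–B gives a fourth.
Fb→B = 7 semitones, 2 wider than the perfect fourth (5), so doubly augmented.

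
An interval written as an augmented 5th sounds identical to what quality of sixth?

minor

An augmented fifth spans 8 semitones.
A sixth spanning 8 semitones is minor (the major sixth is 9).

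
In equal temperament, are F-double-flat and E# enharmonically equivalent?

Two spellings are enharmonically equivalent only if they share a pitch class.
Here Fbb → 3, E# → 5; 3 ≠ 5, so they are not.

No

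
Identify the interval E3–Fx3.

Counting letters E–F gives a second.
E→F## = 3 semitones, 1 wider than the major second (2), so augmented.

augmented second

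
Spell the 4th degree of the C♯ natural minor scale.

F#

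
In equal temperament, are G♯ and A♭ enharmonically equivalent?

G# is pitch class 8; Ab is pitch class 8.
All spellings map to pitch class 8, so they are enharmonically equivalent.

Yes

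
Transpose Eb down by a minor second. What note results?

E down a major second is D, so the target letter is D.
From Eb, a minor second is 1 semitone down: D.

D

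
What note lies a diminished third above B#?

A third above B lands on the letter D.
A diminished third spans 2 semitones, so B# moves to pitch class 2. On the letter D that is D.

D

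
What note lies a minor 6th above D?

A sixth above D lands on the letter B.
A minor sixth spans 8 semitones, so D moves to pitch class 10. On the letter B that is Bb.

Bb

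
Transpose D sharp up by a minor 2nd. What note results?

E

D up a major second is E, so the target letter is E.
From D#, a minor second is 1 semitone up: E.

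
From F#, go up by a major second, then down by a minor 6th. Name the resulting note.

A major second up from F# is G# (letter G, 2 semitones up).
A minor sixth down from G# is B# (letter B, 8 semitones down).

B#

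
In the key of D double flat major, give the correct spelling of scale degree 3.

Fb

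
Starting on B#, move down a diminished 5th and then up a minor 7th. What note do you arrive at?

D##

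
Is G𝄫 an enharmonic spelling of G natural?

No

Gbb is pitch class 5; G is pitch class 7.
The pitch classes differ (5 vs. 7), so they are not enharmonic equivalents.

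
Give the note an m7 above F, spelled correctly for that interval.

Eb

A seventh above F lands on the letter E.
A minor seventh spans 10 semitones, so F moves to pitch class 3. On the letter E that is Eb.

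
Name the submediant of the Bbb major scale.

The Bbb major scale runs Bbb Cb Db Ebb Fb Gb Ab.
Degree 6 is Gb.

Gb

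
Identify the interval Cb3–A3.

augmented sixth

The letter names run C→A, a span of 5 letter steps, so the interval is some kind of sixth.
Cb to A is 10 semitones. A major sixth is 9, so 10 makes it augmented.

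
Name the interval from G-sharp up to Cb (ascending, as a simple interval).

The letter names run G→C, a span of 3 letter steps, so the interval is some kind of fourth.
G# to Cb is 3 semitones. A perfect fourth is 5, so 3 makes it doubly diminished.

doubly diminished fourth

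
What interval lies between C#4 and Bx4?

augmented seventh

Counting letters C–D–E–F–G–A–B gives a seventh.
C#→B## = 12 semitones, 1 wider than the major seventh (11), so augmented.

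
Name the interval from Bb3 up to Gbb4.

diminished sixth

The letter names run B→G, a span of 5 letter steps, so the interval is some kind of sixth.
Bb to Gbb is 7 semitones. A major sixth is 9, so 7 makes it diminished.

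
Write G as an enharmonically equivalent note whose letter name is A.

Abb

G is pitch class 7. The letter A alone is pitch class 9.
To reach pitch class 7 from A requires an offset of -2 semitones, i.e. double flat: Abb.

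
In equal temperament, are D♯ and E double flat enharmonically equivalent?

D# is pitch class 3; Ebb is pitch class 2.
The pitch classes differ (3 vs. 2), so they are not enharmonic equivalents.

No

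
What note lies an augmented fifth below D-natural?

Gb

A fifth below D lands on the letter G.
An augmented fifth spans 8 semitones, so D moves to pitch class 6. On the letter G that is Gb.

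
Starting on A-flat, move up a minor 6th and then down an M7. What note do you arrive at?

A minor sixth up from Ab is Fb (letter F, 8 semitones up).
A major seventh down from Fb is Gbb (letter G, 11 semitones down).

Gbb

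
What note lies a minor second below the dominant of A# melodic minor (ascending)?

D##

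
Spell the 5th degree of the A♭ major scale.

The Ab major scale runs Ab Bb C Db Eb F G.
Degree 5 is Eb.

Eb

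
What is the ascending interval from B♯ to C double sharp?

major second

The letter names run B→C, a span of 1 letter step, so the interval is some kind of second.
B# to C## is 2 semitones. A major second is 2, so 2 makes it major.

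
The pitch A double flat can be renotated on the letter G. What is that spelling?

G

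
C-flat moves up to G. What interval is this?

augmented fifth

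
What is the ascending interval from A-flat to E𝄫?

diminished fifth

The letter names run A→E, a span of 4 letter steps, so the interval is some kind of fifth.
Ab to Ebb is 6 semitones. A perfect fifth is 7, so 6 makes it diminished.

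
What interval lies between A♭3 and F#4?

The letter names run A→F, a span of 5 letter steps, so the interval is some kind of sixth.
Ab to F# is 10 semitones. A major sixth is 9, so 10 makes it augmented.

augmented sixth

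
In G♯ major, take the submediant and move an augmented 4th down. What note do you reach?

The submediant of G# major is E#.
An augmented fourth (6 semitones) below E# lands on the letter B, giving B.

B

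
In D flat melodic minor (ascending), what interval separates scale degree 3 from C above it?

Scale degree 3 of Db melodic minor (ascending) is Fb.
Fb up to C: letters F→C make it a fifth; 8 semitones makes it augmented.

augmented fifth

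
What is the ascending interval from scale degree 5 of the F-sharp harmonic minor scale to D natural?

Scale degree 5 of F# harmonic minor is C#.
C# up to D: letters C→D make it a second; 1 semitone makes it minor.

minor second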